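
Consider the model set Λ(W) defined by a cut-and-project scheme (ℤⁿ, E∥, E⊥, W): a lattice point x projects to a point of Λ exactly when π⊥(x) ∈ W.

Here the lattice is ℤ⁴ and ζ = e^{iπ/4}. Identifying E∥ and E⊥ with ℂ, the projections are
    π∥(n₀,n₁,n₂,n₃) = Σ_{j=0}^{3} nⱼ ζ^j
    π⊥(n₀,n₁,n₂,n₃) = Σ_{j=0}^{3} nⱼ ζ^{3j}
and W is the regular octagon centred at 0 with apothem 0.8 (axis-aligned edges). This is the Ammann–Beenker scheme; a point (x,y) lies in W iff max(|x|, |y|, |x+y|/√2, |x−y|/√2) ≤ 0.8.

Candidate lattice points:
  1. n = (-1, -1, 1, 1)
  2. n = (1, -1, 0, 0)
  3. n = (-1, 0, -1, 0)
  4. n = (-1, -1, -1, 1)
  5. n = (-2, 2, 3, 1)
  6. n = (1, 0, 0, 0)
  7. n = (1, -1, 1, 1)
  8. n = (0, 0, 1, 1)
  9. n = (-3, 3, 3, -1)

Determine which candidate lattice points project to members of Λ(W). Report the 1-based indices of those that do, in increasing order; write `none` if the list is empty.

8

Internal map: ζ^{3j} for j=0..3 gives (1,0), (−√2/2,√2/2), (0,−1), (√2/2,√2/2).
#1 (-1, -1, 1, 1): internal (0.414214, -1.000000); octagon support 1.000000 vs apothem 0.8 → ∉ W
#2 (1, -1, 0, 0): internal (1.707107, -0.707107); octagon support 1.707107 vs apothem 0.8 → ∉ W
#3 (-1, 0, -1, 0): internal (-1.000000, 1.000000); octagon support 1.414214 vs apothem 0.8 → ∉ W
#4 (-1, -1, -1, 1): internal (0.414214, 1.000000); octagon support 1.000000 vs apothem 0.8 → ∉ W
#5 (-2, 2, 3, 1): internal (-2.707107, -0.878680); octagon support 2.707107 vs apothem 0.8 → ∉ W
#6 (1, 0, 0, 0): internal (1.000000, 0.000000); octagon support 1.000000 vs apothem 0.8 → ∉ W
#7 (1, -1, 1, 1): internal (2.414214, -1.000000); octagon support 2.414214 vs apothem 0.8 → ∉ W
#8 (0, 0, 1, 1): internal (0.707107, -0.292893); octagon support 0.707107 vs apothem 0.8 → ∈ W
#9 (-3, 3, 3, -1): internal (-5.828427, -1.585786); octagon support 5.828427 vs apothem 0.8 → ∉ W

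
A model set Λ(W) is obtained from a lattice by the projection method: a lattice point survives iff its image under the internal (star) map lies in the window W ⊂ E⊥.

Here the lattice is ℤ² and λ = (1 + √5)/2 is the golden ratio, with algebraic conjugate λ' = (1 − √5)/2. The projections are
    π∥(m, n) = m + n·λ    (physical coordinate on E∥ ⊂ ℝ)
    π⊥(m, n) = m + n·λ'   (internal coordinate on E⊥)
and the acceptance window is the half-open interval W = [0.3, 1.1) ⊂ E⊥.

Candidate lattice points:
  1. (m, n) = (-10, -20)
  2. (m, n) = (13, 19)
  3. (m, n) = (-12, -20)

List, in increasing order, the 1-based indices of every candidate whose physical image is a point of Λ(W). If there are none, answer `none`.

3

Compute λ' = (1−√5)/2 = -0.6180, so π⊥(m,n) = m -0.6180·n.
#1 (-10,-20): internal coord -10 + (-20)·λ' = +2.3607; +2.3607 ∉ [0.3, 1.1) → out
#2 (13,19): internal coord 13 + (19)·λ' = +1.2574; +1.2574 ∉ [0.3, 1.1) → out
#3 (-12,-20): internal coord -12 + (-20)·λ' = +0.3607; +0.3607 ∈ [0.3, 1.1) → IN Λ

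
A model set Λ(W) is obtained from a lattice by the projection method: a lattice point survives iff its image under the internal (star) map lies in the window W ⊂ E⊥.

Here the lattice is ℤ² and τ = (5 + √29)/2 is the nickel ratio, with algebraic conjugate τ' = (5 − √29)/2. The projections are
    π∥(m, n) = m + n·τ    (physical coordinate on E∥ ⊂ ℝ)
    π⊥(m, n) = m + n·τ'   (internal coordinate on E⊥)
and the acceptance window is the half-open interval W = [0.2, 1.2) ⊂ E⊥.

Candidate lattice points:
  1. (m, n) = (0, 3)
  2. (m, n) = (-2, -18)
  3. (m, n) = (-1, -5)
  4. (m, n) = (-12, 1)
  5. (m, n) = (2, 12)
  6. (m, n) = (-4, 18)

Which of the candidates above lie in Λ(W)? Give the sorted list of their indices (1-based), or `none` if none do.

Compute τ' = (5−√29)/2 = -0.192582, so π⊥(m,n) = m -0.192582·n.
candidate 1: (m,n)=(0,3) → π∥ = 0+3·τ ≈ 15.577747, π⊥ = 0+3·τ' ≈ -0.577747 ∉ [0.2, 1.2) ⇒ out
candidate 2: (m,n)=(-2,-18) → π∥ = -2-18·τ ≈ -95.466483, π⊥ = -2-18·τ' ≈ 1.466483 ∉ [0.2, 1.2) ⇒ out
candidate 3: (m,n)=(-1,-5) → π∥ = -1-5·τ ≈ -26.962912, π⊥ = -1-5·τ' ≈ -0.037088 ∉ [0.2, 1.2) ⇒ out
candidate 4: (m,n)=(-12,1) → π∥ = -12+1·τ ≈ -6.807418, π⊥ = -12+1·τ' ≈ -12.192582 ∉ [0.2, 1.2) ⇒ out
candidate 5: (m,n)=(2,12) → π∥ = 2+12·τ ≈ 64.310989, π⊥ = 2+12·τ' ≈ -0.310989 ∉ [0.2, 1.2) ⇒ out
candidate 6: (m,n)=(-4,18) → π∥ = -4+18·τ ≈ 89.466483, π⊥ = -4+18·τ' ≈ -7.466483 ∉ [0.2, 1.2) ⇒ out

none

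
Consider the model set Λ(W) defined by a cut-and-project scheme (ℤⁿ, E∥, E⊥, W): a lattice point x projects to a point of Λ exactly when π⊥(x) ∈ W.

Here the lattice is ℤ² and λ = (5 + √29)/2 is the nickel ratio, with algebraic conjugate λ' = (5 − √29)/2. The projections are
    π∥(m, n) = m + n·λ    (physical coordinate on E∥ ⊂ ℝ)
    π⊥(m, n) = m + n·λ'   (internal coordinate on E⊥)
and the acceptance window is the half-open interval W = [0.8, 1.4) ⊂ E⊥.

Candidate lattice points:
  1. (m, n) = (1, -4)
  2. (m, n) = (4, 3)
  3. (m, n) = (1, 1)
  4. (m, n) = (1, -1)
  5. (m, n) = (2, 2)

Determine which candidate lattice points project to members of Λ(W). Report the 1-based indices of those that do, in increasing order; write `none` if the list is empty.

3, 4

Numerically λ ≈ 5.1926 and λ' = −1/λ ≈ -0.1926.
#1 (1,-4): internal coord 1 + (-4)·λ' = +1.7703; +1.7703 ∉ [0.8, 1.4) → out
#2 (4,3): internal coord 4 + (3)·λ' = +3.4223; +3.4223 ∉ [0.8, 1.4) → out
#3 (1,1): internal coord 1 + (1)·λ' = +0.8074; +0.8074 ∈ [0.8, 1.4) → IN Λ
#4 (1,-1): internal coord 1 + (-1)·λ' = +1.1926; +1.1926 ∈ [0.8, 1.4) → IN Λ
#5 (2,2): internal coord 2 + (2)·λ' = +1.6148; +1.6148 ∉ [0.8, 1.4) → out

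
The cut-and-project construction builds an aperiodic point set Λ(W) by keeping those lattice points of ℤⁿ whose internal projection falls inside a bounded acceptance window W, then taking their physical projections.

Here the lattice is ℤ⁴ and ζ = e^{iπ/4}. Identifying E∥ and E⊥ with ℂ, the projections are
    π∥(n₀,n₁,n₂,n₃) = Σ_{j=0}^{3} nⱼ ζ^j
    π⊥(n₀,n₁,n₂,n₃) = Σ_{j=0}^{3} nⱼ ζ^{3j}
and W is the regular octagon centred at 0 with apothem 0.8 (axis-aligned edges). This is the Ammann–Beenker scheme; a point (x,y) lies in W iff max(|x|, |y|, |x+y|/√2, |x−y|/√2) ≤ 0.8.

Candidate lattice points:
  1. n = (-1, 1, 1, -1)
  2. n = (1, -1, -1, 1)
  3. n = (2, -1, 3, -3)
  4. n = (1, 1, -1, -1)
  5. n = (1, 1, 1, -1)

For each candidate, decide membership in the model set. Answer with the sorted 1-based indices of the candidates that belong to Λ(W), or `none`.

none

Internal map: ζ^{3j} for j=0..3 gives (1,0), (−√2/2,√2/2), (0,−1), (√2/2,√2/2).
candidate 1: n = (-1, 1, 1, -1) → π⊥ ≈ (-2.4142, -1.0000); max(|x|,|y|,|x±y|/√2) = 2.4142 > 0.8 ⇒ ∉ W
candidate 2: n = (1, -1, -1, 1) → π⊥ ≈ (+2.4142, +1.0000); max(|x|,|y|,|x±y|/√2) = 2.4142 > 0.8 ⇒ ∉ W
candidate 3: n = (2, -1, 3, -3) → π⊥ ≈ (+0.5858, -5.8284); max(|x|,|y|,|x±y|/√2) = 5.8284 > 0.8 ⇒ ∉ W
candidate 4: n = (1, 1, -1, -1) → π⊥ ≈ (-0.4142, +1.0000); max(|x|,|y|,|x±y|/√2) = 1.0000 > 0.8 ⇒ ∉ W
candidate 5: n = (1, 1, 1, -1) → π⊥ ≈ (-0.4142, -1.0000); max(|x|,|y|,|x±y|/√2) = 1.0000 > 0.8 ⇒ ∉ W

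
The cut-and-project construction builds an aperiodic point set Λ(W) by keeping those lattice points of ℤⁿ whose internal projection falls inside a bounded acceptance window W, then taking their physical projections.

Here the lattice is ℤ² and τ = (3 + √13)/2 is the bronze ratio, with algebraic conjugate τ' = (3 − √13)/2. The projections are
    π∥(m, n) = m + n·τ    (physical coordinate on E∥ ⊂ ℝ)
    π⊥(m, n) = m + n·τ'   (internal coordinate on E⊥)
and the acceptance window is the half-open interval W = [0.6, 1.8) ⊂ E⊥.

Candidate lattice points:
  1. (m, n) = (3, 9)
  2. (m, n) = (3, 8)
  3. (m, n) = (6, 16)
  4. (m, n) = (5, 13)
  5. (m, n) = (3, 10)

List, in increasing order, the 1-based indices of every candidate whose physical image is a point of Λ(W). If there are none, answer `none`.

Compute τ' = (3−√13)/2 = -0.30278, so π⊥(m,n) = m -0.30278·n.
candidate 1: (m,n)=(3,9) → π∥ = 3+9·τ ≈ 32.72498, π⊥ = 3+9·τ' ≈ 0.27502 ∉ [0.6, 1.8) ⇒ out
candidate 2: (m,n)=(3,8) → π∥ = 3+8·τ ≈ 29.42221, π⊥ = 3+8·τ' ≈ 0.57779 ∉ [0.6, 1.8) ⇒ out
candidate 3: (m,n)=(6,16) → π∥ = 6+16·τ ≈ 58.84441, π⊥ = 6+16·τ' ≈ 1.15559 ∈ [0.6, 1.8) ⇒ IN Λ
candidate 4: (m,n)=(5,13) → π∥ = 5+13·τ ≈ 47.93608, π⊥ = 5+13·τ' ≈ 1.06392 ∈ [0.6, 1.8) ⇒ IN Λ
candidate 5: (m,n)=(3,10) → π∥ = 3+10·τ ≈ 36.02776, π⊥ = 3+10·τ' ≈ -0.02776 ∉ [0.6, 1.8) ⇒ out

3, 4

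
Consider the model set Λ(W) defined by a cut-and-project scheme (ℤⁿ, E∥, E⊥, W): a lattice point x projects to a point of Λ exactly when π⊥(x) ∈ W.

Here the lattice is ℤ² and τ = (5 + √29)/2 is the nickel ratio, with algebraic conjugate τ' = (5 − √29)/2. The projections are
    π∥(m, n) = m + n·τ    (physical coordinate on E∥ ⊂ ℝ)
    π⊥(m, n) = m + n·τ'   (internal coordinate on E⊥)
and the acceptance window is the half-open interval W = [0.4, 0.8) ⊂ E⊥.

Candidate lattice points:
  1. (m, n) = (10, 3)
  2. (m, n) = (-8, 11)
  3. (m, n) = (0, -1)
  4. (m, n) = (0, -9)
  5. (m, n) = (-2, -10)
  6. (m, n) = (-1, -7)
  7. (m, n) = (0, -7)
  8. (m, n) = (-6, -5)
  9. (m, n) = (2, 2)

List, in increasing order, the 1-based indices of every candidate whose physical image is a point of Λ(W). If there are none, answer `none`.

Compute τ' = (5−√29)/2 = -0.19258, so π⊥(m,n) = m -0.19258·n.
[1] lift (10,3): star map gives 9.42225; window check 0.4 ≤ 9.42225 < 0.8 is false → out
[2] lift (-8,11): star map gives -10.11841; window check 0.4 ≤ -10.11841 < 0.8 is false → out
[3] lift (0,-1): star map gives 0.19258; window check 0.4 ≤ 0.19258 < 0.8 is false → out
[4] lift (0,-9): star map gives 1.73324; window check 0.4 ≤ 1.73324 < 0.8 is false → out
[5] lift (-2,-10): star map gives -0.07418; window check 0.4 ≤ -0.07418 < 0.8 is false → out
[6] lift (-1,-7): star map gives 0.34808; window check 0.4 ≤ 0.34808 < 0.8 is false → out
[7] lift (0,-7): star map gives 1.34808; window check 0.4 ≤ 1.34808 < 0.8 is false → out
[8] lift (-6,-5): star map gives -5.03709; window check 0.4 ≤ -5.03709 < 0.8 is false → out
[9] lift (2,2): star map gives 1.61484; window check 0.4 ≤ 1.61484 < 0.8 is false → out

none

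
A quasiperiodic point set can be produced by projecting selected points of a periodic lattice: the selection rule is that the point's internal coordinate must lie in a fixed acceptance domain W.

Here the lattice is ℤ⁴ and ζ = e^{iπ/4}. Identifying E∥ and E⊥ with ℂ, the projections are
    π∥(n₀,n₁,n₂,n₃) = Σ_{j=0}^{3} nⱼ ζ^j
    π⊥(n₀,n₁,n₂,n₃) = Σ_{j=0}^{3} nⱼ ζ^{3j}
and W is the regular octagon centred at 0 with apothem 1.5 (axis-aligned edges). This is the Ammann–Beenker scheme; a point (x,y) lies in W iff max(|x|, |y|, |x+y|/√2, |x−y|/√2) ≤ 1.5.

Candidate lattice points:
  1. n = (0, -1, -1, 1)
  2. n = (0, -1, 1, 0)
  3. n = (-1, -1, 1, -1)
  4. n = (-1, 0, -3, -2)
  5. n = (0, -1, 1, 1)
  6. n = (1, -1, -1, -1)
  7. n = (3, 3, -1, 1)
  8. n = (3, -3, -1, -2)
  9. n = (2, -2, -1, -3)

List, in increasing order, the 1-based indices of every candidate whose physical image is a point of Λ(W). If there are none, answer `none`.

6

With ζ = e^{iπ/4} the internal vectors are ζ^0,ζ^3,ζ^6,ζ^9.
#1 (0, -1, -1, 1): internal (1.414214, 1.000000); octagon support 1.707107 vs apothem 1.5 → ∉ W
#2 (0, -1, 1, 0): internal (0.707107, -1.707107); octagon support 1.707107 vs apothem 1.5 → ∉ W
#3 (-1, -1, 1, -1): internal (-1.000000, -2.414214); octagon support 2.414214 vs apothem 1.5 → ∉ W
#4 (-1, 0, -3, -2): internal (-2.414214, 1.585786); octagon support 2.828427 vs apothem 1.5 → ∉ W
#5 (0, -1, 1, 1): internal (1.414214, -1.000000); octagon support 1.707107 vs apothem 1.5 → ∉ W
#6 (1, -1, -1, -1): internal (1.000000, -0.414214); octagon support 1.000000 vs apothem 1.5 → ∈ W
#7 (3, 3, -1, 1): internal (1.585786, 3.828427); octagon support 3.828427 vs apothem 1.5 → ∉ W
#8 (3, -3, -1, -2): internal (3.707107, -2.535534); octagon support 4.414214 vs apothem 1.5 → ∉ W
#9 (2, -2, -1, -3): internal (1.292893, -2.535534); octagon support 2.707107 vs apothem 1.5 → ∉ W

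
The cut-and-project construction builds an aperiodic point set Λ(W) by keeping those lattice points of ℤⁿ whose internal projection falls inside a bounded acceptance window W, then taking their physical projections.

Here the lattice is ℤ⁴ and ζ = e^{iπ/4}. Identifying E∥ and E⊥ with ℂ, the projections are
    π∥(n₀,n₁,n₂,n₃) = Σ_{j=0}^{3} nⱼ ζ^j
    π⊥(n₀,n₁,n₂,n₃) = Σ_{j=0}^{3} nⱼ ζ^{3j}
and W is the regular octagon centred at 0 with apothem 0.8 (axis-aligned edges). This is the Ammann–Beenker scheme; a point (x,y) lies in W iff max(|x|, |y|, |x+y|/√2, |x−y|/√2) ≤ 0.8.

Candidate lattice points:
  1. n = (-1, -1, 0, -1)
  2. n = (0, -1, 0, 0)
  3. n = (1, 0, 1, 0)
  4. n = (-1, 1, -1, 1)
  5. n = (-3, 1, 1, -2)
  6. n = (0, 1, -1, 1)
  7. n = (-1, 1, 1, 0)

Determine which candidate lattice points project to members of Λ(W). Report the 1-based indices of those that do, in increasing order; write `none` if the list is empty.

Internal map: ζ^{3j} for j=0..3 gives (1,0), (−√2/2,√2/2), (0,−1), (√2/2,√2/2).
#1 (-1, -1, 0, -1): internal (-1.000000, -1.414214); octagon support 1.707107 vs apothem 0.8 → ∉ W
#2 (0, -1, 0, 0): internal (0.707107, -0.707107); octagon support 1.000000 vs apothem 0.8 → ∉ W
#3 (1, 0, 1, 0): internal (1.000000, -1.000000); octagon support 1.414214 vs apothem 0.8 → ∉ W
#4 (-1, 1, -1, 1): internal (-1.000000, 2.414214); octagon support 2.414214 vs apothem 0.8 → ∉ W
#5 (-3, 1, 1, -2): internal (-5.121320, -1.707107); octagon support 5.121320 vs apothem 0.8 → ∉ W
#6 (0, 1, -1, 1): internal (0.000000, 2.414214); octagon support 2.414214 vs apothem 0.8 → ∉ W
#7 (-1, 1, 1, 0): internal (-1.707107, -0.292893); octagon support 1.707107 vs apothem 0.8 → ∉ W

none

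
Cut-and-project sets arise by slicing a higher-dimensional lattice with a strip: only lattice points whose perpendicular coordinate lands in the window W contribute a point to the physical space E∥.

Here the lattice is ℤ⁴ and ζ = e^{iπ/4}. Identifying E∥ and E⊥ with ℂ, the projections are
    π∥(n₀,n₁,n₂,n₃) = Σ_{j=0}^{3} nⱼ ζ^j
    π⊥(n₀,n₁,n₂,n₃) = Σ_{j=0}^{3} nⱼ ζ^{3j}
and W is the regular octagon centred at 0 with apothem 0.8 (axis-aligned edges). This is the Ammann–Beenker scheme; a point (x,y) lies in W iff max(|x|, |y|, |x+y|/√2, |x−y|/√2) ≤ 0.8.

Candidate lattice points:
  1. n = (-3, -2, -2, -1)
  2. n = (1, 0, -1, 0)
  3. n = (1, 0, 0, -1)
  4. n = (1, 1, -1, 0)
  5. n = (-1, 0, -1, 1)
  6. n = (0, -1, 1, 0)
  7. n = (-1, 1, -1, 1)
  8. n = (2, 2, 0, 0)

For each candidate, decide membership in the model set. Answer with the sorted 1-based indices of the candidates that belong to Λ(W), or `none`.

3

π⊥(n) = n₀ + n₁ζ³ + n₂ζ⁶ + n₃ζ⁹ where ζ = e^{iπ/4}.
#1 (-3, -2, -2, -1): internal (-2.2929, -0.1213); octagon support 2.2929 vs apothem 0.8 → ∉ W
#2 (1, 0, -1, 0): internal (1.0000, 1.0000); octagon support 1.4142 vs apothem 0.8 → ∉ W
#3 (1, 0, 0, -1): internal (0.2929, -0.7071); octagon support 0.7071 vs apothem 0.8 → ∈ W
#4 (1, 1, -1, 0): internal (0.2929, 1.7071); octagon support 1.7071 vs apothem 0.8 → ∉ W
#5 (-1, 0, -1, 1): internal (-0.2929, 1.7071); octagon support 1.7071 vs apothem 0.8 → ∉ W
#6 (0, -1, 1, 0): internal (0.7071, -1.7071); octagon support 1.7071 vs apothem 0.8 → ∉ W
#7 (-1, 1, -1, 1): internal (-1.0000, 2.4142); octagon support 2.4142 vs apothem 0.8 → ∉ W
#8 (2, 2, 0, 0): internal (0.5858, 1.4142); octagon support 1.4142 vs apothem 0.8 → ∉ W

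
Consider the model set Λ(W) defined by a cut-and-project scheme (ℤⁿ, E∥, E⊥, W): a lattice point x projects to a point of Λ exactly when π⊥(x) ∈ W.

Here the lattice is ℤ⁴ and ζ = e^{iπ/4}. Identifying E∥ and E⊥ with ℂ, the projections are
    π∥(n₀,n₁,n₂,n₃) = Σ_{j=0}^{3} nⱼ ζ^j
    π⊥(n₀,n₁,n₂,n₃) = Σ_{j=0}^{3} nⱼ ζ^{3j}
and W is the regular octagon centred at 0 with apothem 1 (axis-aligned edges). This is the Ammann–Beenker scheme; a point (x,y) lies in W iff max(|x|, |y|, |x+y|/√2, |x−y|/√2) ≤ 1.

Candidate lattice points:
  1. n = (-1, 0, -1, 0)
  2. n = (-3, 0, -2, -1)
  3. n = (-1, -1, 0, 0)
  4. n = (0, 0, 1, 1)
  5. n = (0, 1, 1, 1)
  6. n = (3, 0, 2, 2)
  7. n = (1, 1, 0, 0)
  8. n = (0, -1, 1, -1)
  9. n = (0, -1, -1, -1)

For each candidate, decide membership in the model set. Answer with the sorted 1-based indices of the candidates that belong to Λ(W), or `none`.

π⊥(n) = n₀ + n₁ζ³ + n₂ζ⁶ + n₃ζ⁹ where ζ = e^{iπ/4}.
candidate 1: n = (-1, 0, -1, 0) → π⊥ ≈ (-1.00000, +1.00000); max(|x|,|y|,|x±y|/√2) = 1.41421 > 1 ⇒ ∉ W
candidate 2: n = (-3, 0, -2, -1) → π⊥ ≈ (-3.70711, +1.29289); max(|x|,|y|,|x±y|/√2) = 3.70711 > 1 ⇒ ∉ W
candidate 3: n = (-1, -1, 0, 0) → π⊥ ≈ (-0.29289, -0.70711); max(|x|,|y|,|x±y|/√2) = 0.70711 ≤ 1 ⇒ ∈ W
candidate 4: n = (0, 0, 1, 1) → π⊥ ≈ (+0.70711, -0.29289); max(|x|,|y|,|x±y|/√2) = 0.70711 ≤ 1 ⇒ ∈ W
candidate 5: n = (0, 1, 1, 1) → π⊥ ≈ (+0.00000, +0.41421); max(|x|,|y|,|x±y|/√2) = 0.41421 ≤ 1 ⇒ ∈ W
candidate 6: n = (3, 0, 2, 2) → π⊥ ≈ (+4.41421, -0.58579); max(|x|,|y|,|x±y|/√2) = 4.41421 > 1 ⇒ ∉ W
candidate 7: n = (1, 1, 0, 0) → π⊥ ≈ (+0.29289, +0.70711); max(|x|,|y|,|x±y|/√2) = 0.70711 ≤ 1 ⇒ ∈ W
candidate 8: n = (0, -1, 1, -1) → π⊥ ≈ (+0.00000, -2.41421); max(|x|,|y|,|x±y|/√2) = 2.41421 > 1 ⇒ ∉ W
candidate 9: n = (0, -1, -1, -1) → π⊥ ≈ (+0.00000, -0.41421); max(|x|,|y|,|x±y|/√2) = 0.41421 ≤ 1 ⇒ ∈ W

3, 4, 5, 7, 9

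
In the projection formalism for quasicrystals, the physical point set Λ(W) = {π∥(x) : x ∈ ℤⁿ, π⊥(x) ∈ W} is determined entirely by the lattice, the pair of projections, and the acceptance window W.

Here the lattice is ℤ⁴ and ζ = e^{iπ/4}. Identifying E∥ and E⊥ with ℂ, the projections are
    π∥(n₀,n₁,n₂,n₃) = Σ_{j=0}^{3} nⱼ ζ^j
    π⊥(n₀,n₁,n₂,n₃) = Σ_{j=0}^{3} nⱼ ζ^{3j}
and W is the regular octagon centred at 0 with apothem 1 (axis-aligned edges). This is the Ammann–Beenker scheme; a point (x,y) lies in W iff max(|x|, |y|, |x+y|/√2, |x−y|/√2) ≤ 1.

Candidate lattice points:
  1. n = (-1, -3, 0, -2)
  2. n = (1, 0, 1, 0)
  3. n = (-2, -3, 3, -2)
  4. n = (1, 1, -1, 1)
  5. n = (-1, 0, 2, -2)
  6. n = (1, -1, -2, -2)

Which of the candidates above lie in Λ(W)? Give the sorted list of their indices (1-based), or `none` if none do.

With ζ = e^{iπ/4} the internal vectors are ζ^0,ζ^3,ζ^6,ζ^9.
#1 (-1, -3, 0, -2): internal (-0.2929, -3.5355); octagon support 3.5355 vs apothem 1 → ∉ W
#2 (1, 0, 1, 0): internal (1.0000, -1.0000); octagon support 1.4142 vs apothem 1 → ∉ W
#3 (-2, -3, 3, -2): internal (-1.2929, -6.5355); octagon support 6.5355 vs apothem 1 → ∉ W
#4 (1, 1, -1, 1): internal (1.0000, 2.4142); octagon support 2.4142 vs apothem 1 → ∉ W
#5 (-1, 0, 2, -2): internal (-2.4142, -3.4142); octagon support 4.1213 vs apothem 1 → ∉ W
#6 (1, -1, -2, -2): internal (0.2929, -0.1213); octagon support 0.2929 vs apothem 1 → ∈ W

6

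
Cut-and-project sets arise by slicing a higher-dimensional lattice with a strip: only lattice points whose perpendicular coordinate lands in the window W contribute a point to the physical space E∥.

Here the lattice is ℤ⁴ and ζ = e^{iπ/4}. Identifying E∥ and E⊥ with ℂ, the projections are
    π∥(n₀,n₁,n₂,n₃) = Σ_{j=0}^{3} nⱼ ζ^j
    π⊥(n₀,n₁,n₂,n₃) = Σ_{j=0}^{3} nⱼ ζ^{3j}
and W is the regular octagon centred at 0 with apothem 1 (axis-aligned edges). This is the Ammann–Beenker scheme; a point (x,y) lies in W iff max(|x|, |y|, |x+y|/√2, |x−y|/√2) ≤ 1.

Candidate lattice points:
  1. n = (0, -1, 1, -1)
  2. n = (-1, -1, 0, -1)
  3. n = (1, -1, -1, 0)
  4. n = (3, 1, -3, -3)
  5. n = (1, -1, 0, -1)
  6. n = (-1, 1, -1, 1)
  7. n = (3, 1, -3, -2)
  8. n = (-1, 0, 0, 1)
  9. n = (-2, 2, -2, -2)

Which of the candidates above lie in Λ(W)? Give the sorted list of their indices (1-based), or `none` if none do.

8

Internal map: ζ^{3j} for j=0..3 gives (1,0), (−√2/2,√2/2), (0,−1), (√2/2,√2/2).
candidate 1: n = (0, -1, 1, -1) → π⊥ ≈ (+0.0000, -2.4142); max(|x|,|y|,|x±y|/√2) = 2.4142 > 1 ⇒ ∉ W
candidate 2: n = (-1, -1, 0, -1) → π⊥ ≈ (-1.0000, -1.4142); max(|x|,|y|,|x±y|/√2) = 1.7071 > 1 ⇒ ∉ W
candidate 3: n = (1, -1, -1, 0) → π⊥ ≈ (+1.7071, +0.2929); max(|x|,|y|,|x±y|/√2) = 1.7071 > 1 ⇒ ∉ W
candidate 4: n = (3, 1, -3, -3) → π⊥ ≈ (+0.1716, +1.5858); max(|x|,|y|,|x±y|/√2) = 1.5858 > 1 ⇒ ∉ W
candidate 5: n = (1, -1, 0, -1) → π⊥ ≈ (+1.0000, -1.4142); max(|x|,|y|,|x±y|/√2) = 1.7071 > 1 ⇒ ∉ W
candidate 6: n = (-1, 1, -1, 1) → π⊥ ≈ (-1.0000, +2.4142); max(|x|,|y|,|x±y|/√2) = 2.4142 > 1 ⇒ ∉ W
candidate 7: n = (3, 1, -3, -2) → π⊥ ≈ (+0.8787, +2.2929); max(|x|,|y|,|x±y|/√2) = 2.2929 > 1 ⇒ ∉ W
candidate 8: n = (-1, 0, 0, 1) → π⊥ ≈ (-0.2929, +0.7071); max(|x|,|y|,|x±y|/√2) = 0.7071 ≤ 1 ⇒ ∈ W
candidate 9: n = (-2, 2, -2, -2) → π⊥ ≈ (-4.8284, +2.0000); max(|x|,|y|,|x±y|/√2) = 4.8284 > 1 ⇒ ∉ W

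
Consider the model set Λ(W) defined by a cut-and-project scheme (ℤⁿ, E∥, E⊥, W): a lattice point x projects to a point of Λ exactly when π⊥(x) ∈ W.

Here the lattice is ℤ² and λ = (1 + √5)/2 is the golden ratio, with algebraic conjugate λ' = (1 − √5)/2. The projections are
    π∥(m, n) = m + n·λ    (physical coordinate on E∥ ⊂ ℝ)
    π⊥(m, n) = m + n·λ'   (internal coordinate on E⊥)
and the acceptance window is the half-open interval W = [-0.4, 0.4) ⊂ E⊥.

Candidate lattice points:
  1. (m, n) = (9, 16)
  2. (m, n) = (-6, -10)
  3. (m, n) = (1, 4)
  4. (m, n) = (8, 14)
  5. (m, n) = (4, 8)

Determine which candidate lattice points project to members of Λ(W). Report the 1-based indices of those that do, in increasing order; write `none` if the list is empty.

2

Compute λ' = (1−√5)/2 = -0.61803, so π⊥(m,n) = m -0.61803·n.
candidate 1: (m,n)=(9,16) → π∥ = 9+16·λ ≈ 34.88854, π⊥ = 9+16·λ' ≈ -0.88854 ∉ [-0.4, 0.4) ⇒ out
candidate 2: (m,n)=(-6,-10) → π∥ = -6-10·λ ≈ -22.18034, π⊥ = -6-10·λ' ≈ 0.18034 ∈ [-0.4, 0.4) ⇒ IN Λ
candidate 3: (m,n)=(1,4) → π∥ = 1+4·λ ≈ 7.47214, π⊥ = 1+4·λ' ≈ -1.47214 ∉ [-0.4, 0.4) ⇒ out
candidate 4: (m,n)=(8,14) → π∥ = 8+14·λ ≈ 30.65248, π⊥ = 8+14·λ' ≈ -0.65248 ∉ [-0.4, 0.4) ⇒ out
candidate 5: (m,n)=(4,8) → π∥ = 4+8·λ ≈ 16.94427, π⊥ = 4+8·λ' ≈ -0.94427 ∉ [-0.4, 0.4) ⇒ out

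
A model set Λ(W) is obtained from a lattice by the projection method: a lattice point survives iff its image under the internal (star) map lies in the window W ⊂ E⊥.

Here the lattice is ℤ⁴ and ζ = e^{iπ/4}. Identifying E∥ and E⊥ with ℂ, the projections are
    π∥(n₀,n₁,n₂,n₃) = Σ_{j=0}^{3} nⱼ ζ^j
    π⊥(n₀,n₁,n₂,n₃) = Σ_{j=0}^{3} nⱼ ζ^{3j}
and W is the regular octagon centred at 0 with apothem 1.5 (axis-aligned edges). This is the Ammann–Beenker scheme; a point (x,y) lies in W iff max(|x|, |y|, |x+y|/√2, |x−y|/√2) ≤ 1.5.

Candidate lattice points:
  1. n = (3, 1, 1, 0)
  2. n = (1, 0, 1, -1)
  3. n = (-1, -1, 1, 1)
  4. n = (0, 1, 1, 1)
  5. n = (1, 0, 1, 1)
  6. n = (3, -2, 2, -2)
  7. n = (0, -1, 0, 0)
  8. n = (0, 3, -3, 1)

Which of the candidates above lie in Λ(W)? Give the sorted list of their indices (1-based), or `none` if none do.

Internal map: ζ^{3j} for j=0..3 gives (1,0), (−√2/2,√2/2), (0,−1), (√2/2,√2/2).
#1 (3, 1, 1, 0): internal (2.292893, -0.292893); octagon support 2.292893 vs apothem 1.5 → ∉ W
#2 (1, 0, 1, -1): internal (0.292893, -1.707107); octagon support 1.707107 vs apothem 1.5 → ∉ W
#3 (-1, -1, 1, 1): internal (0.414214, -1.000000); octagon support 1.000000 vs apothem 1.5 → ∈ W
#4 (0, 1, 1, 1): internal (0.000000, 0.414214); octagon support 0.414214 vs apothem 1.5 → ∈ W
#5 (1, 0, 1, 1): internal (1.707107, -0.292893); octagon support 1.707107 vs apothem 1.5 → ∉ W
#6 (3, -2, 2, -2): internal (3.000000, -4.828427); octagon support 5.535534 vs apothem 1.5 → ∉ W
#7 (0, -1, 0, 0): internal (0.707107, -0.707107); octagon support 1.000000 vs apothem 1.5 → ∈ W
#8 (0, 3, -3, 1): internal (-1.414214, 5.828427); octagon support 5.828427 vs apothem 1.5 → ∉ W

3, 4, 7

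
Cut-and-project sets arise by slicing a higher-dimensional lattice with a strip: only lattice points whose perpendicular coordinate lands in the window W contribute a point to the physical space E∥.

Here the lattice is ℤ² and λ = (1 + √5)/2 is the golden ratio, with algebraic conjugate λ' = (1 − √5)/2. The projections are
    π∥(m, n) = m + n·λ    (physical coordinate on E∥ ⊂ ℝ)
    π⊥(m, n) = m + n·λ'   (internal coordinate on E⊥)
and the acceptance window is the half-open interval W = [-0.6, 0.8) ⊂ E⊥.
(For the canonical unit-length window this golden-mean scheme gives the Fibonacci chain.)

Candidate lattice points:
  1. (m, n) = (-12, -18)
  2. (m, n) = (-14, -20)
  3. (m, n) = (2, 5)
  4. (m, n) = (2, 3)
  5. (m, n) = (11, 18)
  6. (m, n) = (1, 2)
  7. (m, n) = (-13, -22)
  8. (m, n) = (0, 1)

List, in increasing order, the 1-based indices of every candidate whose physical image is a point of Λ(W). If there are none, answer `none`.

4, 5, 6, 7

Numerically λ ≈ 1.61803 and λ' = −1/λ ≈ -0.61803.
candidate 1: (m,n)=(-12,-18) → π∥ = -12-18·λ ≈ -41.12461, π⊥ = -12-18·λ' ≈ -0.87539 ∉ [-0.6, 0.8) ⇒ out
candidate 2: (m,n)=(-14,-20) → π∥ = -14-20·λ ≈ -46.36068, π⊥ = -14-20·λ' ≈ -1.63932 ∉ [-0.6, 0.8) ⇒ out
candidate 3: (m,n)=(2,5) → π∥ = 2+5·λ ≈ 10.09017, π⊥ = 2+5·λ' ≈ -1.09017 ∉ [-0.6, 0.8) ⇒ out
candidate 4: (m,n)=(2,3) → π∥ = 2+3·λ ≈ 6.85410, π⊥ = 2+3·λ' ≈ 0.14590 ∈ [-0.6, 0.8) ⇒ IN Λ
candidate 5: (m,n)=(11,18) → π∥ = 11+18·λ ≈ 40.12461, π⊥ = 11+18·λ' ≈ -0.12461 ∈ [-0.6, 0.8) ⇒ IN Λ
candidate 6: (m,n)=(1,2) → π∥ = 1+2·λ ≈ 4.23607, π⊥ = 1+2·λ' ≈ -0.23607 ∈ [-0.6, 0.8) ⇒ IN Λ
candidate 7: (m,n)=(-13,-22) → π∥ = -13-22·λ ≈ -48.59675, π⊥ = -13-22·λ' ≈ 0.59675 ∈ [-0.6, 0.8) ⇒ IN Λ
candidate 8: (m,n)=(0,1) → π∥ = 0+1·λ ≈ 1.61803, π⊥ = 0+1·λ' ≈ -0.61803 ∉ [-0.6, 0.8) ⇒ out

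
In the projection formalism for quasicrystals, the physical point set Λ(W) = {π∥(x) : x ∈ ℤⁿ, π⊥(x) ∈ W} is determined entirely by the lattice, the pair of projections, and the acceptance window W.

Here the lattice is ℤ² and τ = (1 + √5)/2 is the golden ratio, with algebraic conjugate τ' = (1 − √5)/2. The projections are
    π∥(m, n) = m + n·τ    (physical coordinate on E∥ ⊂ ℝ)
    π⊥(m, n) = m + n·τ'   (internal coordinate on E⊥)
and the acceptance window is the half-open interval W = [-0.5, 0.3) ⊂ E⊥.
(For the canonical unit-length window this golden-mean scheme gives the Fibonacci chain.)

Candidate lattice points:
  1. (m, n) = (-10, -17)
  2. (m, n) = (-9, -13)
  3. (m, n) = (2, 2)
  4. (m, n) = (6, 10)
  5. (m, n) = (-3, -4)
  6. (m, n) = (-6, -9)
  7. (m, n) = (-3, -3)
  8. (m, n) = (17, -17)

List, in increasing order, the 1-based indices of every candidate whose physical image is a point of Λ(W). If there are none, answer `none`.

Compute τ' = (1−√5)/2 = -0.61803, so π⊥(m,n) = m -0.61803·n.
[1] lift (-10,-17): star map gives 0.50658; window check -0.5 ≤ 0.50658 < 0.3 is false → out
[2] lift (-9,-13): star map gives -0.96556; window check -0.5 ≤ -0.96556 < 0.3 is false → out
[3] lift (2,2): star map gives 0.76393; window check -0.5 ≤ 0.76393 < 0.3 is false → out
[4] lift (6,10): star map gives -0.18034; window check -0.5 ≤ -0.18034 < 0.3 is true → IN Λ
[5] lift (-3,-4): star map gives -0.52786; window check -0.5 ≤ -0.52786 < 0.3 is false → out
[6] lift (-6,-9): star map gives -0.43769; window check -0.5 ≤ -0.43769 < 0.3 is true → IN Λ
[7] lift (-3,-3): star map gives -1.14590; window check -0.5 ≤ -1.14590 < 0.3 is false → out
[8] lift (17,-17): star map gives 27.50658; window check -0.5 ≤ 27.50658 < 0.3 is false → out

4, 6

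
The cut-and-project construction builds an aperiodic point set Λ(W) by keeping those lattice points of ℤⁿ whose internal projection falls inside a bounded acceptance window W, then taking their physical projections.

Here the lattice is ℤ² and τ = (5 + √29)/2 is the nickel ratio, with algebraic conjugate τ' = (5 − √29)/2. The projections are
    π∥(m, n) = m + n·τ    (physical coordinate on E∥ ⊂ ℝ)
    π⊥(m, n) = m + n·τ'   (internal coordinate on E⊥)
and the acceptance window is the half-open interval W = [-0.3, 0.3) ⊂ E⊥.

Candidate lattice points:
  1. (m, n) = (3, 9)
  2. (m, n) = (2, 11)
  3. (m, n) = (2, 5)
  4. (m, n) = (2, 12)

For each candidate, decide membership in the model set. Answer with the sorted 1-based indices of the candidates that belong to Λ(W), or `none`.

2

τ' = (5−√29)/2 ≈ -0.192582.
[1] lift (3,9): star map gives 1.266758; window check -0.3 ≤ 1.266758 < 0.3 is false → out
[2] lift (2,11): star map gives -0.118406; window check -0.3 ≤ -0.118406 < 0.3 is true → IN Λ
[3] lift (2,5): star map gives 1.037088; window check -0.3 ≤ 1.037088 < 0.3 is false → out
[4] lift (2,12): star map gives -0.310989; window check -0.3 ≤ -0.310989 < 0.3 is false → out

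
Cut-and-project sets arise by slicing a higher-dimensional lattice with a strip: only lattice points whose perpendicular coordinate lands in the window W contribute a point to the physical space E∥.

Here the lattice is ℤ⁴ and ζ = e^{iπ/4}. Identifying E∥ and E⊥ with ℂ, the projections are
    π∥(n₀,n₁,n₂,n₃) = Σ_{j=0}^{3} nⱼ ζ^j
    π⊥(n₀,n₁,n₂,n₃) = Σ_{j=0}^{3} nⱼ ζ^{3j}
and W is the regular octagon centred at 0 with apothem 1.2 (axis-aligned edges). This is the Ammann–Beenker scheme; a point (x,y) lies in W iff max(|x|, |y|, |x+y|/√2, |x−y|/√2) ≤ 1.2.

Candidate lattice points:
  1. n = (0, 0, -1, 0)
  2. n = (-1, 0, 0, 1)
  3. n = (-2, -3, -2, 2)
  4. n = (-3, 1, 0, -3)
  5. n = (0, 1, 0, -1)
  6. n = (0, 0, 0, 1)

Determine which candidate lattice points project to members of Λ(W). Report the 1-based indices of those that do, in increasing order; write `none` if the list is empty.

With ζ = e^{iπ/4} the internal vectors are ζ^0,ζ^3,ζ^6,ζ^9.
candidate 1: n = (0, 0, -1, 0) → π⊥ ≈ (+0.0000, +1.0000); max(|x|,|y|,|x±y|/√2) = 1.0000 ≤ 1.2 ⇒ ∈ W
candidate 2: n = (-1, 0, 0, 1) → π⊥ ≈ (-0.2929, +0.7071); max(|x|,|y|,|x±y|/√2) = 0.7071 ≤ 1.2 ⇒ ∈ W
candidate 3: n = (-2, -3, -2, 2) → π⊥ ≈ (+1.5355, +1.2929); max(|x|,|y|,|x±y|/√2) = 2.0000 > 1.2 ⇒ ∉ W
candidate 4: n = (-3, 1, 0, -3) → π⊥ ≈ (-5.8284, -1.4142); max(|x|,|y|,|x±y|/√2) = 5.8284 > 1.2 ⇒ ∉ W
candidate 5: n = (0, 1, 0, -1) → π⊥ ≈ (-1.4142, +0.0000); max(|x|,|y|,|x±y|/√2) = 1.4142 > 1.2 ⇒ ∉ W
candidate 6: n = (0, 0, 0, 1) → π⊥ ≈ (+0.7071, +0.7071); max(|x|,|y|,|x±y|/√2) = 1.0000 ≤ 1.2 ⇒ ∈ W

1, 2, 6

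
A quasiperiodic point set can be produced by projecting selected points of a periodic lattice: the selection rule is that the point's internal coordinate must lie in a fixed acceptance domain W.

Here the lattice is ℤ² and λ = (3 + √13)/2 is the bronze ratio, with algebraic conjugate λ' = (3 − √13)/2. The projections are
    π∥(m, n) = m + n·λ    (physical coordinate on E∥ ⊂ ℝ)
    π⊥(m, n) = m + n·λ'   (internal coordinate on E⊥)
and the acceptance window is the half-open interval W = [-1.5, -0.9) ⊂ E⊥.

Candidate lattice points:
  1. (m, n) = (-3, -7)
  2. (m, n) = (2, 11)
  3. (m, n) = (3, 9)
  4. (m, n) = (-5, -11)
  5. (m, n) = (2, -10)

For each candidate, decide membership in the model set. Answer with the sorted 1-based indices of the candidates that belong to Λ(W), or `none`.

Compute λ' = (3−√13)/2 = -0.30278, so π⊥(m,n) = m -0.30278·n.
[1] lift (-3,-7): star map gives -0.88057; window check -1.5 ≤ -0.88057 < -0.9 is false → out
[2] lift (2,11): star map gives -1.33053; window check -1.5 ≤ -1.33053 < -0.9 is true → IN Λ
[3] lift (3,9): star map gives 0.27502; window check -1.5 ≤ 0.27502 < -0.9 is false → out
[4] lift (-5,-11): star map gives -1.66947; window check -1.5 ≤ -1.66947 < -0.9 is false → out
[5] lift (2,-10): star map gives 5.02776; window check -1.5 ≤ 5.02776 < -0.9 is false → out

2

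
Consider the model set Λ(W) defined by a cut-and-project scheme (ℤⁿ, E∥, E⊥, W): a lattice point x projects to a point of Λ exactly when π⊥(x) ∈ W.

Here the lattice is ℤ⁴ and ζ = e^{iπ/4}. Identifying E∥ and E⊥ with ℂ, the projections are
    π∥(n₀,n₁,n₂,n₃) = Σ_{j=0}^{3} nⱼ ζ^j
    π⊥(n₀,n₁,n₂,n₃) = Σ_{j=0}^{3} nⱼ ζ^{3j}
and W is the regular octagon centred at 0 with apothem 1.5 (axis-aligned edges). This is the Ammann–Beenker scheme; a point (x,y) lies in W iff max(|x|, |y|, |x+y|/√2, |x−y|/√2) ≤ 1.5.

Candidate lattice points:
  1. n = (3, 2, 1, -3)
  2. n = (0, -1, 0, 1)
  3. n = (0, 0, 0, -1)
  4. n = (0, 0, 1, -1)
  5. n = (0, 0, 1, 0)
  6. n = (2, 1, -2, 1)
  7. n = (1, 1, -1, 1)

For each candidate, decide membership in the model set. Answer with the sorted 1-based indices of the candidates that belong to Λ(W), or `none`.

2, 3, 5

π⊥(n) = n₀ + n₁ζ³ + n₂ζ⁶ + n₃ζ⁹ where ζ = e^{iπ/4}.
candidate 1: n = (3, 2, 1, -3) → π⊥ ≈ (-0.53553, -1.70711); max(|x|,|y|,|x±y|/√2) = 1.70711 > 1.5 ⇒ ∉ W
candidate 2: n = (0, -1, 0, 1) → π⊥ ≈ (+1.41421, +0.00000); max(|x|,|y|,|x±y|/√2) = 1.41421 ≤ 1.5 ⇒ ∈ W
candidate 3: n = (0, 0, 0, -1) → π⊥ ≈ (-0.70711, -0.70711); max(|x|,|y|,|x±y|/√2) = 1.00000 ≤ 1.5 ⇒ ∈ W
candidate 4: n = (0, 0, 1, -1) → π⊥ ≈ (-0.70711, -1.70711); max(|x|,|y|,|x±y|/√2) = 1.70711 > 1.5 ⇒ ∉ W
candidate 5: n = (0, 0, 1, 0) → π⊥ ≈ (+0.00000, -1.00000); max(|x|,|y|,|x±y|/√2) = 1.00000 ≤ 1.5 ⇒ ∈ W
candidate 6: n = (2, 1, -2, 1) → π⊥ ≈ (+2.00000, +3.41421); max(|x|,|y|,|x±y|/√2) = 3.82843 > 1.5 ⇒ ∉ W
candidate 7: n = (1, 1, -1, 1) → π⊥ ≈ (+1.00000, +2.41421); max(|x|,|y|,|x±y|/√2) = 2.41421 > 1.5 ⇒ ∉ W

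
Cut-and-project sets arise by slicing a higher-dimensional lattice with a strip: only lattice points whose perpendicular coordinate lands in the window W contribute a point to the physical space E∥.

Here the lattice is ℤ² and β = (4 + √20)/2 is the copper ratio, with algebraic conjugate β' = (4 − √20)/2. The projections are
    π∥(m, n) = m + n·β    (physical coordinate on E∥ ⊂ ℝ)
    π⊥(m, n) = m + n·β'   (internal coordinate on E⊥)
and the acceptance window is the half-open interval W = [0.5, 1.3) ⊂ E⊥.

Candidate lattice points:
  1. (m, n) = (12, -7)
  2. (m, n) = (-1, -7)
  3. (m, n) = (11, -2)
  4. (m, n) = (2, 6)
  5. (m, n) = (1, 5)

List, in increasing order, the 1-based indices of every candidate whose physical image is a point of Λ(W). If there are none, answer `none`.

2, 4

β' = (4−√20)/2 ≈ -0.2361.
[1] lift (12,-7): star map gives 13.6525; window check 0.5 ≤ 13.6525 < 1.3 is false → out
[2] lift (-1,-7): star map gives 0.6525; window check 0.5 ≤ 0.6525 < 1.3 is true → IN Λ
[3] lift (11,-2): star map gives 11.4721; window check 0.5 ≤ 11.4721 < 1.3 is false → out
[4] lift (2,6): star map gives 0.5836; window check 0.5 ≤ 0.5836 < 1.3 is true → IN Λ
[5] lift (1,5): star map gives -0.1803; window check 0.5 ≤ -0.1803 < 1.3 is false → out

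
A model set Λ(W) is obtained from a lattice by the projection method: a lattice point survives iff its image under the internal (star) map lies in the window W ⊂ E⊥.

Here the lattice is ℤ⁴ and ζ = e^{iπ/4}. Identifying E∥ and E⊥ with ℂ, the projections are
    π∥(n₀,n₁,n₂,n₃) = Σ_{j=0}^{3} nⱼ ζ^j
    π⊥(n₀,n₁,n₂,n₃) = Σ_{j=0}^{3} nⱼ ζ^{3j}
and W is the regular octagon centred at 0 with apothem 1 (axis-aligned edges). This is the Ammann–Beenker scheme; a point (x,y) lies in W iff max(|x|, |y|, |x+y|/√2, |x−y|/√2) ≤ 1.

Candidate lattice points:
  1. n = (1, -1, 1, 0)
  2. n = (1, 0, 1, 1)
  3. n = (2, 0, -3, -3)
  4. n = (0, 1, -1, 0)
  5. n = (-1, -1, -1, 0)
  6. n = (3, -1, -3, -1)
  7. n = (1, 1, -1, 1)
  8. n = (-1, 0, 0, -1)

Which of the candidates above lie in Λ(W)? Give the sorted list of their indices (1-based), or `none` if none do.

Internal map: ζ^{3j} for j=0..3 gives (1,0), (−√2/2,√2/2), (0,−1), (√2/2,√2/2).
#1 (1, -1, 1, 0): internal (1.707107, -1.707107); octagon support 2.414214 vs apothem 1 → ∉ W
#2 (1, 0, 1, 1): internal (1.707107, -0.292893); octagon support 1.707107 vs apothem 1 → ∉ W
#3 (2, 0, -3, -3): internal (-0.121320, 0.878680); octagon support 0.878680 vs apothem 1 → ∈ W
#4 (0, 1, -1, 0): internal (-0.707107, 1.707107); octagon support 1.707107 vs apothem 1 → ∉ W
#5 (-1, -1, -1, 0): internal (-0.292893, 0.292893); octagon support 0.414214 vs apothem 1 → ∈ W
#6 (3, -1, -3, -1): internal (3.000000, 1.585786); octagon support 3.242641 vs apothem 1 → ∉ W
#7 (1, 1, -1, 1): internal (1.000000, 2.414214); octagon support 2.414214 vs apothem 1 → ∉ W
#8 (-1, 0, 0, -1): internal (-1.707107, -0.707107); octagon support 1.707107 vs apothem 1 → ∉ W

3, 5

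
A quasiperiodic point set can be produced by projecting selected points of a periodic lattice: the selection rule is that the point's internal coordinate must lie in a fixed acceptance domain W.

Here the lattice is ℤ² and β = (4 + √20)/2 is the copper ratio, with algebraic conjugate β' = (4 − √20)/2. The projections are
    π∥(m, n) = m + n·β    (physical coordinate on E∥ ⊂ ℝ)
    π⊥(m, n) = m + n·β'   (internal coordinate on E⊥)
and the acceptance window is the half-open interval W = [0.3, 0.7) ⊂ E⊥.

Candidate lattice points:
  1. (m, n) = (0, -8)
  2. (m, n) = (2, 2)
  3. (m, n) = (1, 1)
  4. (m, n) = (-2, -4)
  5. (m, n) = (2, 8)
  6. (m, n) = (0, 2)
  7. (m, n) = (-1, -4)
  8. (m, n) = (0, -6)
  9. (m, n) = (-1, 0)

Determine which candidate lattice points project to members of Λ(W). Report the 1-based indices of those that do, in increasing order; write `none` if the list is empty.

β' = (4−√20)/2 ≈ -0.2361.
#1 (0,-8): internal coord 0 + (-8)·β' = +1.8885; +1.8885 ∉ [0.3, 0.7) → out
#2 (2,2): internal coord 2 + (2)·β' = +1.5279; +1.5279 ∉ [0.3, 0.7) → out
#3 (1,1): internal coord 1 + (1)·β' = +0.7639; +0.7639 ∉ [0.3, 0.7) → out
#4 (-2,-4): internal coord -2 + (-4)·β' = -1.0557; -1.0557 ∉ [0.3, 0.7) → out
#5 (2,8): internal coord 2 + (8)·β' = +0.1115; +0.1115 ∉ [0.3, 0.7) → out
#6 (0,2): internal coord 0 + (2)·β' = -0.4721; -0.4721 ∉ [0.3, 0.7) → out
#7 (-1,-4): internal coord -1 + (-4)·β' = -0.0557; -0.0557 ∉ [0.3, 0.7) → out
#8 (0,-6): internal coord 0 + (-6)·β' = +1.4164; +1.4164 ∉ [0.3, 0.7) → out
#9 (-1,0): internal coord -1 + (0)·β' = -1.0000; -1.0000 ∉ [0.3, 0.7) → out

none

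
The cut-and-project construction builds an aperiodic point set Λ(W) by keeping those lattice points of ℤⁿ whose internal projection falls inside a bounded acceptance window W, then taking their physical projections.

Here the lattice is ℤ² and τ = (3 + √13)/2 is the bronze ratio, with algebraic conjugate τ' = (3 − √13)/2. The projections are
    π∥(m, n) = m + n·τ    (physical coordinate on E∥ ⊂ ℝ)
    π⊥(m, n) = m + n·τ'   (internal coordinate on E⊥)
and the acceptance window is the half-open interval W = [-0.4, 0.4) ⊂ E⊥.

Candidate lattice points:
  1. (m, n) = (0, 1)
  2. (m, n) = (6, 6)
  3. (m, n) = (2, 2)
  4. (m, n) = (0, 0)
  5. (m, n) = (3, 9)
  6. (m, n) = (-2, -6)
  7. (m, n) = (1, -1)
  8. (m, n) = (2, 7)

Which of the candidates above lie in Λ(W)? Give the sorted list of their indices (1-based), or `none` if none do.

Compute τ' = (3−√13)/2 = -0.3028, so π⊥(m,n) = m -0.3028·n.
#1 (0,1): internal coord 0 + (1)·τ' = -0.3028; -0.3028 ∈ [-0.4, 0.4) → IN Λ
#2 (6,6): internal coord 6 + (6)·τ' = +4.1833; +4.1833 ∉ [-0.4, 0.4) → out
#3 (2,2): internal coord 2 + (2)·τ' = +1.3944; +1.3944 ∉ [-0.4, 0.4) → out
#4 (0,0): internal coord 0 + (0)·τ' = +0.0000; +0.0000 ∈ [-0.4, 0.4) → IN Λ
#5 (3,9): internal coord 3 + (9)·τ' = +0.2750; +0.2750 ∈ [-0.4, 0.4) → IN Λ
#6 (-2,-6): internal coord -2 + (-6)·τ' = -0.1833; -0.1833 ∈ [-0.4, 0.4) → IN Λ
#7 (1,-1): internal coord 1 + (-1)·τ' = +1.3028; +1.3028 ∉ [-0.4, 0.4) → out
#8 (2,7): internal coord 2 + (7)·τ' = -0.1194; -0.1194 ∈ [-0.4, 0.4) → IN Λ

1, 4, 5, 6, 8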